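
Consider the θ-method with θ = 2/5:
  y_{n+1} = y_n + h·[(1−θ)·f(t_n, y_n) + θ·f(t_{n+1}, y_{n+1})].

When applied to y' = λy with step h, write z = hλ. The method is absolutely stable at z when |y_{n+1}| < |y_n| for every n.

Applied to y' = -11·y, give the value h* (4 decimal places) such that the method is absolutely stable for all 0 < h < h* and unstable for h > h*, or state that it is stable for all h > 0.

With y'=λy (z=hλ):
  y_{n+1} = y_n + z·[3/5·y_n + 2/5·y_{n+1}] ⇒ (1 − 2/5z)y_{n+1} = (1 + 3/5z)y_n
  Hence R(z) = (1 + 3/5z)/(1 − 2/5z).

Solve |R(x)|<1 on ℝ⁻.
x=-0.99: |R|=0.2908
R=−1: 1+3/5x = −1+2/5x ⇒ -1/5x=2 ⇒ x=2/(-1/5)=-10.0000
Confirm numerically:
  x=-7.978: |R|=0.90351 <1
  x=-6.057: |R|=0.76960 <1
  x=-5.554: |R|=0.72399 <1
  x=-4.509: |R|=0.60829 <1
  x=-10.468: |R|=1.01804 >1
  x=-10.152: |R|=1.00601 >1
  x=-10.119: |R|=1.00472 >1
Interval (-10.0000, 0).

(-10.0000,0); λ=-11 ⇒ h* = (10)/11 = 0.9091.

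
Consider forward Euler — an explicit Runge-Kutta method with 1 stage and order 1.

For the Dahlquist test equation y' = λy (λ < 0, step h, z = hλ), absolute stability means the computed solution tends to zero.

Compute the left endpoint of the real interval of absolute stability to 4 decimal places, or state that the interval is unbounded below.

left endpoint -2.0000.

With y'=λy (z=hλ):
  order 1, 1-stage ⇒ R(z)=1+z
  (e.g. R(-1.77)=-0.77000, |R|=0.77000)

Need |R(x)|<1, x<0.
x=-1.77: |R|=0.7700
|R(-2.25)|=1.2500 |R(-1.76)|=0.7600 |R(-1.15)|=0.1500
Bisect:
  x_lo=-2.4668 |R|=1.4668  x_hi=-0.3126 |R|=0.6874
  mid=-1.38968 |R|=0.38968 →hi
  mid=-1.92822 |R|=0.92822 →hi
  mid=-2.19750 |R|=1.19750 →lo
  mid=-2.06286 |R|=1.06286 →lo
  mid=-1.99554 |R|=0.99554 →hi
  mid=-2.02920 |R|=1.02920 →lo
  mid=-2.01237 |R|=1.01237 →lo
  ...
  [-2.00001,-1.99988] ⇒ x*=-2.0000
So |R|<1 on (-2.0000, 0).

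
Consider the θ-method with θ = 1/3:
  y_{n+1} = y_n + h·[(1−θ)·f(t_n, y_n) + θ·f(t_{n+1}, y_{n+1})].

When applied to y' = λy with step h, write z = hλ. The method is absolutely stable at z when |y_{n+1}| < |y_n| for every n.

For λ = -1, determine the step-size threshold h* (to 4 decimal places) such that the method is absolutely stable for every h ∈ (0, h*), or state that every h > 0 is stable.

On y'=λy, z=hλ:
  y_{n+1} = y_n + z·[2/3·y_n + 1/3·y_{n+1}] ⇒ (1 − 1/3z)y_{n+1} = (1 + 2/3z)y_n
  so R(z) = (1 + 2/3z)/(1 − 1/3z).

Boundary: |R(x)|=1, x<0.
x=-0.47: |R|=0.5937
R=−1: 1+2/3x = −1+1/3x ⇒ -1/3x=2 ⇒ x=2/(-1/3)=-6.0000
Confirm numerically:
  x=-5.150: |R|=0.89571 <1
  x=-4.541: |R|=0.80652 <1
  x=-3.799: |R|=0.67628 <1
  x=-6.536: |R|=1.05621 >1
  x=-6.445: |R|=1.04711 >1
  x=-6.171: |R|=1.01865 >1
So |R|<1 on (-6.0000, 0).

(-6.0000,0); λ=-1 ⇒ h* = (6)/1 = 6.0000.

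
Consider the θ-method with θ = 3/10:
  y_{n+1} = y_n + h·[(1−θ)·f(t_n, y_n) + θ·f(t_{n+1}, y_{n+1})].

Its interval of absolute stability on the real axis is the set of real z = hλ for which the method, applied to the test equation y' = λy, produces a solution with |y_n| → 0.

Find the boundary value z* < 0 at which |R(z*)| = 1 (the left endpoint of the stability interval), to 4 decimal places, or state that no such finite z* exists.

z* = -5.0000.

With y'=λy (z=hλ):
  y_{n+1} = y_n + z·[7/10·y_n + 3/10·y_{n+1}] ⇒ (1 − 3/10z)y_{n+1} = (1 + 7/10z)y_n
  R(z) = (1 + 7/10z)/(1 − 3/10z).

Boundary: |R(x)|=1, x<0.
x=-0.35: |R|=0.6833
R=−1: 1+7/10x = −1+3/10x ⇒ -2/5x=2 ⇒ x=2/(-2/5)=-5.0000
Confirm numerically:
  x=-3.907: |R|=0.79872 <1
  x=-3.892: |R|=0.79553 <1
  x=-3.066: |R|=0.59704 <1
  x=-5.165: |R|=1.02589 >1
  x=-5.040: |R|=1.00637 >1
So |R|<1 on (-5.0000, 0).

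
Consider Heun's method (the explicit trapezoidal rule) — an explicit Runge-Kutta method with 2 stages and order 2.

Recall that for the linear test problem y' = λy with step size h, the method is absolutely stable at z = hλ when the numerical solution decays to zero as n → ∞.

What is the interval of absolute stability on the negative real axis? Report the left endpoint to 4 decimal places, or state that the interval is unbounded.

z∈(-2.0000,0).

Test eqn y'=λy, z=hλ:
  order 2, 2-stage ⇒ R(z)=1+z+z^2/2
  (e.g. R(-0.81)=0.51805, |R|=0.51805)

Solve |R(x)|<1 on ℝ⁻.
x=-0.81: |R|=0.5181
|R(-2.09)|=1.0940 |R(-1.25)|=0.5312 |R(-1.02)|=0.5002
Bisect:
  x_lo=-2.3783 |R|=1.4499  x_hi=-0.3230 |R|=0.7292
  mid=-1.35066 |R|=0.56148 →hi
  mid=-1.86448 |R|=0.87366 →hi
  mid=-2.12139 |R|=1.12876 →lo
  mid=-1.99293 |R|=0.99296 →hi
  mid=-2.05716 |R|=1.05880 →lo
  mid=-2.02505 |R|=1.02536 →lo
  mid=-2.00899 |R|=1.00903 →lo
  mid=-2.00096 |R|=1.00096 →lo
  ...
  [-2.00008,-1.99996] ⇒ x*=-2.0000
So |R|<1 on (-2.0000, 0).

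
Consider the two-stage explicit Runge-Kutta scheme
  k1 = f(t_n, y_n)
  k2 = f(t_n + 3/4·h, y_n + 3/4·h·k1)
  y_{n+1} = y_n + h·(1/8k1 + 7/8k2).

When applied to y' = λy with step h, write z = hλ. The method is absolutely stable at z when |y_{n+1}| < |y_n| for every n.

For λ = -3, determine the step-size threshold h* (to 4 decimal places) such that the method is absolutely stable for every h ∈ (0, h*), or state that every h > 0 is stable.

(-1.5238,0); λ=-3 ⇒ h* = (32/21)/3 = 0.5079.

Set f=λy, z=hλ:
  k1=λy_n ⇒ h·k1=z·y_n;  k2=λ(1+3/4z)y_n ⇒ h·k2=z(1+3/4z)y_n
  y_{n+1}/y_n = 1 + 1/8z + 7/8z(1+3/4z) = 1 + z + 21/32z²
  R(z) = 1 + z + 21/32z².

Find x<0 with |R(x)|<1.
x=-0.76: |R|=0.6190
R=1: x+21/32x²=0 ⇒ x=−32/21=-1.5238; min R=1−1/(4·21/32)=0.6190>−1
Confirm numerically:
  x=-1.281: |R|=0.79588 <1
  x=-0.958: |R|=0.64428 <1
  x=-0.851: |R|=0.62426 <1
  x=-2.031: |R|=1.67601 >1
  x=-1.760: |R|=1.27280 >1
Interval (-1.5238, 0).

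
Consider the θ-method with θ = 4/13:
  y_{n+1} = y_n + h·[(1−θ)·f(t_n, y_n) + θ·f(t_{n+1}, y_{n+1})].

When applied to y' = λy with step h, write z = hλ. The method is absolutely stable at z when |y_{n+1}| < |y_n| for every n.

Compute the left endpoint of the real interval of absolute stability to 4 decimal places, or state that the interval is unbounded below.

Set f=λy, z=hλ:
  y_{n+1} = y_n + z·[9/13·y_n + 4/13·y_{n+1}] ⇒ (1 − 4/13z)y_{n+1} = (1 + 9/13z)y_n
  R(z) = (1 + 9/13z)/(1 − 4/13z).

Solve |R(x)|<1 on ℝ⁻.
x=-1.78: |R|=0.1501
R=−1: 1+9/13x = −1+4/13x ⇒ -5/13x=2 ⇒ x=2/(-5/13)=-5.2000
Confirm numerically:
  x=-4.770: |R|=0.93298 <1
  x=-3.659: |R|=0.72120 <1
  x=-2.455: |R|=0.39855 <1
  x=-5.744: |R|=1.07561 >1
  x=-5.532: |R|=1.04726 >1
  x=-5.407: |R|=1.02989 >1
Interval (-5.2000, 0).

left endpoint -5.2000.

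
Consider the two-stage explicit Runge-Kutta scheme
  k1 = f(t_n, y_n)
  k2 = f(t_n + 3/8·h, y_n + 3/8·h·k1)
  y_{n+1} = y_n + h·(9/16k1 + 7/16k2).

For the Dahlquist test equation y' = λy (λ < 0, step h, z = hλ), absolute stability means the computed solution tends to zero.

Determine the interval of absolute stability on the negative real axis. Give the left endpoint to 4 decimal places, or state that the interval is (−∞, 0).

z∈(-6.0952,0).

On y'=λy, z=hλ:
  k1=λy_n ⇒ h·k1=z·y_n;  k2=λ(1+3/8z)y_n ⇒ h·k2=z(1+3/8z)y_n
  y_{n+1}/y_n = 1 + 9/16z + 7/16z(1+3/8z) = 1 + z + 21/128z²
  R(z) = 1 + z + 21/128z².

Need |R(x)|<1, x<0.
x=-0.57: |R|=0.4833
R=1: x+21/128x²=0 ⇒ x=−128/21=-6.0952; min R=1−1/(4·21/128)=-0.5238>−1
Confirm numerically:
  x=-5.954: |R|=0.86203 <1
  x=-5.412: |R|=0.39335 <1
  x=-2.554: |R|=0.48383 <1
  x=-6.680: |R|=1.64086 >1
  x=-6.631: |R|=1.58285 >1
  x=-6.209: |R|=1.11589 >1
Interval (-6.0952, 0).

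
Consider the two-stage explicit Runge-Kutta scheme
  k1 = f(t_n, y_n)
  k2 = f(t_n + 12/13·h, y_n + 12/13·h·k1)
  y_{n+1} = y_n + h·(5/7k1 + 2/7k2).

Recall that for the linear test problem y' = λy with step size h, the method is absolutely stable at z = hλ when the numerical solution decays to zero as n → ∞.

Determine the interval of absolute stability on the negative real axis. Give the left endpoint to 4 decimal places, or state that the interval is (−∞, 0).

(-3.7917, 0).

With y'=λy (z=hλ):
  k1=λy_n ⇒ h·k1=z·y_n;  k2=λ(1+12/13z)y_n ⇒ h·k2=z(1+12/13z)y_n
  y_{n+1}/y_n = 1 + 5/7z + 2/7z(1+12/13z) = 1 + z + 24/91z²
  R(z) = 1 + z + 24/91z².

Need |R(x)|<1, x<0.
x=-0.5: |R|=0.5659
R=1: x+24/91x²=0 ⇒ x=−91/24=-3.7917; min R=1−1/(4·24/91)=0.0521>−1
Confirm numerically:
  x=-3.150: |R|=0.46692 <1
  x=-2.986: |R|=0.36552 <1
  x=-2.474: |R|=0.14024 <1
  x=-4.033: |R|=1.25669 >1
  x=-4.023: |R|=1.24545 >1
Interval (-3.7917, 0).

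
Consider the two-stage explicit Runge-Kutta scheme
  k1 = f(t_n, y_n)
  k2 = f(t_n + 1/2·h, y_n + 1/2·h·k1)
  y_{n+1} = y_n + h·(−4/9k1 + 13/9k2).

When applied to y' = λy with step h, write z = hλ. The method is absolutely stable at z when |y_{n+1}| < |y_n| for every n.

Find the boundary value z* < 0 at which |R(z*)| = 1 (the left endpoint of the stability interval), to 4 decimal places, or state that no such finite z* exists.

With y'=λy (z=hλ):
  k1=λy_n ⇒ h·k1=z·y_n;  k2=λ(1+1/2z)y_n ⇒ h·k2=z(1+1/2z)y_n
  y_{n+1}/y_n = 1 − 4/9z + 13/9z(1+1/2z) = 1 + z + 13/18z²
  so R(z) = 1 + z + 13/18z².

Need |R(x)|<1, x<0.
x=-1.73: |R|=1.4315
R=1: x+13/18x²=0 ⇒ x=−18/13=-1.3846; min R=1−1/(4·13/18)=0.6538>−1
Confirm numerically:
  x=-1.260: |R|=0.88660 <1
  x=-1.086: |R|=0.76579 <1
  x=-0.815: |R|=0.66472 <1
  x=-0.754: |R|=0.65659 <1
  x=-1.807: |R|=1.55124 >1
  x=-1.594: |R|=1.24105 >1
Stable set (-1.3846, 0).

left endpoint -1.3846.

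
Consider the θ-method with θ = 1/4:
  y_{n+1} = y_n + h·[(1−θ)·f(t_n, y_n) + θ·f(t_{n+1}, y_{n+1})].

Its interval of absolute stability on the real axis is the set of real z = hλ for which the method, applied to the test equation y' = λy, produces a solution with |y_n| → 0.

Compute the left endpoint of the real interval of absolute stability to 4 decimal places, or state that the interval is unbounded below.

left endpoint -4.0000.

Test eqn y'=λy, z=hλ:
  y_{n+1} = y_n + z·[3/4·y_n + 1/4·y_{n+1}] ⇒ (1 − 1/4z)y_{n+1} = (1 + 3/4z)y_n
  ⇒ R(z) = (1 + 3/4z)/(1 − 1/4z).

Find x<0 with |R(x)|<1.
x=-0.62: |R|=0.4632
R=−1: 1+3/4x = −1+1/4x ⇒ -1/2x=2 ⇒ x=2/(-1/2)=-4.0000
Confirm numerically:
  x=-2.321: |R|=0.46875 <1
  x=-1.956: |R|=0.31363 <1
  x=-1.796: |R|=0.23948 <1
  x=-4.219: |R|=1.05329 >1
  x=-4.204: |R|=1.04973 >1
Stable set (-4.0000, 0).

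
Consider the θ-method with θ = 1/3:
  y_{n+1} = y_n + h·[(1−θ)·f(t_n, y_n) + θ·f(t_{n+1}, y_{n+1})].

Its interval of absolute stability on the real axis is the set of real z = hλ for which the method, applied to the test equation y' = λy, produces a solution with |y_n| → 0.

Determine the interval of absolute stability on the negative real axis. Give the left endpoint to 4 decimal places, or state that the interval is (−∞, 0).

With y'=λy (z=hλ):
  y_{n+1} = y_n + z·[2/3·y_n + 1/3·y_{n+1}] ⇒ (1 − 1/3z)y_{n+1} = (1 + 2/3z)y_n
  R(z) = (1 + 2/3z)/(1 − 1/3z).

Need |R(x)|<1, x<0.
x=-1: |R|=0.2500
R=−1: 1+2/3x = −1+1/3x ⇒ -1/3x=2 ⇒ x=2/(-1/3)=-6.0000
Confirm numerically:
  x=-4.471: |R|=0.79534 <1
  x=-3.282: |R|=0.56734 <1
  x=-2.497: |R|=0.36274 <1
  x=-6.187: |R|=1.02035 >1
  x=-6.043: |R|=1.00476 >1
Stable set (-6.0000, 0).

z∈(-6.0000,0).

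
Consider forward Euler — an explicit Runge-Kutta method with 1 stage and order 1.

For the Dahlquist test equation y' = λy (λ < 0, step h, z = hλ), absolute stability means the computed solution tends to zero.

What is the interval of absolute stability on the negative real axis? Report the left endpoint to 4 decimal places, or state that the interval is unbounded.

Set f=λy, z=hλ:
  order 1, 1-stage ⇒ R(z)=1+z
  (e.g. R(-0.93)=0.07000, |R|=0.07000)

Solve |R(x)|<1 on ℝ⁻.
x=-0.93: |R|=0.0700
|R(-2.03)|=1.0300 |R(-1.06)|=0.0600 |R(-0.9)|=0.1000
Bisect:
  x_lo=-2.8624 |R|=1.8624  x_hi=-0.3500 |R|=0.6500
  mid=-1.60620 |R|=0.60620 →hi
  mid=-2.23428 |R|=1.23428 →lo
  mid=-1.92024 |R|=0.92024 →hi
  mid=-2.07726 |R|=1.07726 →lo
  mid=-1.99875 |R|=0.99875 →hi
  mid=-2.03801 |R|=1.03801 →lo
  mid=-2.01838 |R|=1.01838 →lo
  mid=-2.00857 |R|=1.00857 →lo
  mid=-2.00366 |R|=1.00366 →lo
  mid=-2.00121 |R|=1.00121 →lo
  ...
  [-2.00013,-1.99998] ⇒ x*=-2.0000
Stable set (-2.0000, 0).

z∈(-2.0000,0).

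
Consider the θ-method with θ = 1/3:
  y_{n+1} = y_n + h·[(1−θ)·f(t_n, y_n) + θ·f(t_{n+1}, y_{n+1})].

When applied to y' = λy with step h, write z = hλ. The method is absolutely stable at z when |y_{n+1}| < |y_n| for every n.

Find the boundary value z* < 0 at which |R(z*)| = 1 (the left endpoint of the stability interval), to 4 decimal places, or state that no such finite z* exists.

left endpoint -6.0000.

On y'=λy, z=hλ:
  y_{n+1} = y_n + z·[2/3·y_n + 1/3·y_{n+1}] ⇒ (1 − 1/3z)y_{n+1} = (1 + 2/3z)y_n
  ⇒ R(z) = (1 + 2/3z)/(1 − 1/3z).

Need |R(x)|<1, x<0.
x=-0.91: |R|=0.3018
R=−1: 1+2/3x = −1+1/3x ⇒ -1/3x=2 ⇒ x=2/(-1/3)=-6.0000
Confirm numerically:
  x=-3.495: |R|=0.61432 <1
  x=-3.194: |R|=0.54698 <1
  x=-3.065: |R|=0.51608 <1
  x=-2.794: |R|=0.44667 <1
  x=-6.341: |R|=1.03651 >1
  x=-6.047: |R|=1.00520 >1
Interval (-6.0000, 0).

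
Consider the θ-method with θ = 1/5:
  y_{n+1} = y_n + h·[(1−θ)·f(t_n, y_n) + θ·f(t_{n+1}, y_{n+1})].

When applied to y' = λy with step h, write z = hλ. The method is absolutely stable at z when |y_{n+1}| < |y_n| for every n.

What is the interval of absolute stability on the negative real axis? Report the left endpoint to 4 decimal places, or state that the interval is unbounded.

With y'=λy (z=hλ):
  y_{n+1} = y_n + z·[4/5·y_n + 1/5·y_{n+1}] ⇒ (1 − 1/5z)y_{n+1} = (1 + 4/5z)y_n
  ⇒ R(z) = (1 + 4/5z)/(1 − 1/5z).

Boundary: |R(x)|=1, x<0.
x=-0.77: |R|=0.3328
R=−1: 1+4/5x = −1+1/5x ⇒ -3/5x=2 ⇒ x=2/(-3/5)=-3.3333
Confirm numerically:
  x=-2.373: |R|=0.60925 <1
  x=-1.696: |R|=0.26643 <1
  x=-1.462: |R|=0.13123 <1
  x=-3.872: |R|=1.18215 >1
  x=-3.765: |R|=1.14775 >1
  x=-3.454: |R|=1.04282 >1
Interval (-3.3333, 0).

z∈(-3.3333,0).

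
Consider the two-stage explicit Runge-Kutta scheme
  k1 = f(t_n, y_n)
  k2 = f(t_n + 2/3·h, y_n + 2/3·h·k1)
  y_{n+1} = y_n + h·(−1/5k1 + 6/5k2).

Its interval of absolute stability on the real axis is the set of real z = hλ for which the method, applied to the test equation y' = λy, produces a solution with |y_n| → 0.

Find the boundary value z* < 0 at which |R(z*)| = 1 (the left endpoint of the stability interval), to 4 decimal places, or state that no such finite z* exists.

Test eqn y'=λy, z=hλ:
  k1=λy_n ⇒ h·k1=z·y_n;  k2=λ(1+2/3z)y_n ⇒ h·k2=z(1+2/3z)y_n
  y_{n+1}/y_n = 1 − 1/5z + 6/5z(1+2/3z) = 1 + z + 4/5z²
  Hence R(z) = 1 + z + 4/5z².

Boundary: |R(x)|=1, x<0.
x=-1.55: |R|=1.3720
R=1: x+4/5x²=0 ⇒ x=−5/4=-1.2500; min R=1−1/(4·4/5)=0.6875>−1
Confirm numerically:
  x=-1.227: |R|=0.97742 <1
  x=-0.679: |R|=0.68983 <1
  x=-0.506: |R|=0.69883 <1
  x=-1.580: |R|=1.41712 >1
  x=-1.335: |R|=1.09078 >1
So |R|<1 on (-1.2500, 0).

z* = -1.2500.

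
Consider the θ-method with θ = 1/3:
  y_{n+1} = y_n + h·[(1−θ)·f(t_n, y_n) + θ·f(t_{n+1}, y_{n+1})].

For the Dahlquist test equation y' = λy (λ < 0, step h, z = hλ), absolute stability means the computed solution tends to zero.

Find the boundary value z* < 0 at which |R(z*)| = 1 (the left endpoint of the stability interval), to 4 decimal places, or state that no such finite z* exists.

z* = -6.0000.

Test eqn y'=λy, z=hλ:
  y_{n+1} = y_n + z·[2/3·y_n + 1/3·y_{n+1}] ⇒ (1 − 1/3z)y_{n+1} = (1 + 2/3z)y_n
  R(z) = (1 + 2/3z)/(1 − 1/3z).

Find x<0 with |R(x)|<1.
x=-1.27: |R|=0.1077
R=−1: 1+2/3x = −1+1/3x ⇒ -1/3x=2 ⇒ x=2/(-1/3)=-6.0000
Confirm numerically:
  x=-5.252: |R|=0.90936 <1
  x=-5.011: |R|=0.87654 <1
  x=-3.909: |R|=0.69735 <1
  x=-3.754: |R|=0.66746 <1
  x=-6.454: |R|=1.04802 >1
  x=-6.138: |R|=1.01510 >1
  x=-6.112: |R|=1.01229 >1
Interval (-6.0000, 0).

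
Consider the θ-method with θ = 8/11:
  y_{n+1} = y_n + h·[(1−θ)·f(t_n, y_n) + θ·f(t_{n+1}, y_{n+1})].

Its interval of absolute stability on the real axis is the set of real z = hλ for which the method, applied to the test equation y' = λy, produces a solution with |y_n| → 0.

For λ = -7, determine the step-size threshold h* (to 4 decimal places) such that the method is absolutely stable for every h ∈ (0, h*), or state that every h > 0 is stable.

(−∞, 0) — no finite endpoint. Any h>0 works for λ=-7.

With y'=λy (z=hλ):
  y_{n+1} = y_n + z·[3/11·y_n + 8/11·y_{n+1}] ⇒ (1 − 8/11z)y_{n+1} = (1 + 3/11z)y_n
  so R(z) = (1 + 3/11z)/(1 − 8/11z).

Solve |R(x)|<1 on ℝ⁻.
x=-1.72: |R|=0.2359
x=-2: |R|=0.1852
x=-10: |R|=0.2088
x=-100: |R|=0.3564
θ=8/11≥1/2 ⇒ |1+3/11x|<|1−8/11x| ∀x<0 ⇒ unbounded interval.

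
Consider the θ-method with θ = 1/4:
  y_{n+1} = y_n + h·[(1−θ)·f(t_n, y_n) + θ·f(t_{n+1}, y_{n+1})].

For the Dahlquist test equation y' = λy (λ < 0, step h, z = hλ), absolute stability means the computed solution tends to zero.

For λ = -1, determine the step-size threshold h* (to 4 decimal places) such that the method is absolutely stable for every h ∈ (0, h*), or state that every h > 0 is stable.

(-4.0000,0); λ=-1 ⇒ h* = (4)/1 = 4.0000.

Test eqn y'=λy, z=hλ:
  y_{n+1} = y_n + z·[3/4·y_n + 1/4·y_{n+1}] ⇒ (1 − 1/4z)y_{n+1} = (1 + 3/4z)y_n
  so R(z) = (1 + 3/4z)/(1 − 1/4z).

Solve |R(x)|<1 on ℝ⁻.
x=-1.21: |R|=0.0710
R=−1: 1+3/4x = −1+1/4x ⇒ -1/2x=2 ⇒ x=2/(-1/2)=-4.0000
Confirm numerically:
  x=-3.530: |R|=0.87517 <1
  x=-2.544: |R|=0.55501 <1
  x=-2.405: |R|=0.50195 <1
  x=-4.508: |R|=1.11942 >1
  x=-4.459: |R|=1.10852 >1
  x=-4.097: |R|=1.02396 >1
Interval (-4.0000, 0).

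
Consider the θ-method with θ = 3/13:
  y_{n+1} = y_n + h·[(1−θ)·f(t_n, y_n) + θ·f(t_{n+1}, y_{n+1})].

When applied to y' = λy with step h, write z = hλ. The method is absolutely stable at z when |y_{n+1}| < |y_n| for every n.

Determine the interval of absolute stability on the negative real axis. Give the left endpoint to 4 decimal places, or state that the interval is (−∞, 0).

z∈(-3.7143,0).

On y'=λy, z=hλ:
  y_{n+1} = y_n + z·[10/13·y_n + 3/13·y_{n+1}] ⇒ (1 − 3/13z)y_{n+1} = (1 + 10/13z)y_n
  R(z) = (1 + 10/13z)/(1 − 3/13z).

Find x<0 with |R(x)|<1.
x=-1.23: |R|=0.0419
R=−1: 1+10/13x = −1+3/13x ⇒ -7/13x=2 ⇒ x=2/(-7/13)=-3.7143
Confirm numerically:
  x=-3.143: |R|=0.82170 <1
  x=-2.958: |R|=0.75798 <1
  x=-1.648: |R|=0.19394 <1
  x=-4.303: |R|=1.15906 >1
  x=-3.898: |R|=1.05208 >1
Interval (-3.7143, 0).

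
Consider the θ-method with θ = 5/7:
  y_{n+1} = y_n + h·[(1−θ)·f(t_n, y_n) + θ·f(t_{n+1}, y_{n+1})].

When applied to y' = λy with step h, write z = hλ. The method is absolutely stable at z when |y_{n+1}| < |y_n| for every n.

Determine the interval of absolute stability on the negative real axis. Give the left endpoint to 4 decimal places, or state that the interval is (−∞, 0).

Set f=λy, z=hλ:
  y_{n+1} = y_n + z·[2/7·y_n + 5/7·y_{n+1}] ⇒ (1 − 5/7z)y_{n+1} = (1 + 2/7z)y_n
  Hence R(z) = (1 + 2/7z)/(1 − 5/7z).

Solve |R(x)|<1 on ℝ⁻.
x=-0.37: |R|=0.7073
x=-2: |R|=0.1765
x=-10: |R|=0.2281
x=-100: |R|=0.3807
θ=5/7≥1/2 ⇒ |1+2/7x|<|1−5/7x| ∀x<0 ⇒ interval (−∞,0).

(−∞, 0) — no finite endpoint.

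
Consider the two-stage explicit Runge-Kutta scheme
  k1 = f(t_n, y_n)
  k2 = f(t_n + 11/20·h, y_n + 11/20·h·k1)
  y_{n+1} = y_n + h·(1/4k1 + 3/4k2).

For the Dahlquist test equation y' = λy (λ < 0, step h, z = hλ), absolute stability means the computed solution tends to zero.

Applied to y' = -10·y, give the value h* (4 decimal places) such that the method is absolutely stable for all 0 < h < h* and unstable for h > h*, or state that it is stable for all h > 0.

On y'=λy, z=hλ:
  k1=λy_n ⇒ h·k1=z·y_n;  k2=λ(1+11/20z)y_n ⇒ h·k2=z(1+11/20z)y_n
  y_{n+1}/y_n = 1 + 1/4z + 3/4z(1+11/20z) = 1 + z + 33/80z²
  Hence R(z) = 1 + z + 33/80z².

Solve |R(x)|<1 on ℝ⁻.
x=-1.58: |R|=0.4498
R=1: x+33/80x²=0 ⇒ x=−80/33=-2.4242; min R=1−1/(4·33/80)=0.3939>−1
Confirm numerically:
  x=-2.056: |R|=0.68769 <1
  x=-1.116: |R|=0.39775 <1
  x=-1.043: |R|=0.40574 <1
  x=-2.973: |R|=1.67298 >1
  x=-2.756: |R|=1.37716 >1
  x=-2.667: |R|=1.26707 >1
So |R|<1 on (-2.4242, 0).

(-2.4242,0); λ=-10 ⇒ h* = (80/33)/10 = 0.2424.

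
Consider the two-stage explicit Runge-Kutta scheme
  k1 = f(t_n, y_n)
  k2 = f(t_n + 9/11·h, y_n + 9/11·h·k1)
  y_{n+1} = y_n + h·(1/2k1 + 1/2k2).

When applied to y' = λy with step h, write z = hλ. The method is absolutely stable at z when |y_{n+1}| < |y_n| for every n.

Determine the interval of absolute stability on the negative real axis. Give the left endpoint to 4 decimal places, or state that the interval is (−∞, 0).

(-2.4444, 0).

On y'=λy, z=hλ:
  k1=λy_n ⇒ h·k1=z·y_n;  k2=λ(1+9/11z)y_n ⇒ h·k2=z(1+9/11z)y_n
  y_{n+1}/y_n = 1 + 1/2z + 1/2z(1+9/11z) = 1 + z + 9/22z²
  ⇒ R(z) = 1 + z + 9/22z².

Solve |R(x)|<1 on ℝ⁻.
x=-1.73: |R|=0.4944
R=1: x+9/22x²=0 ⇒ x=−22/9=-2.4444; min R=1−1/(4·9/22)=0.3889>−1
Confirm numerically:
  x=-2.196: |R|=0.77681 <1
  x=-1.997: |R|=0.63446 <1
  x=-1.490: |R|=0.41822 <1
  x=-1.345: |R|=0.39506 <1
  x=-2.984: |R|=1.65865 >1
  x=-2.674: |R|=1.25111 >1
So |R|<1 on (-2.4444, 0).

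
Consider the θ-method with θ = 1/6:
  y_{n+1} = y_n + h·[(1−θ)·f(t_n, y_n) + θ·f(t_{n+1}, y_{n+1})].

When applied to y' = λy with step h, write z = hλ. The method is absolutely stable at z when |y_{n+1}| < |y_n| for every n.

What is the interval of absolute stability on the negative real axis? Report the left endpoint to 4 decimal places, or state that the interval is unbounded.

z∈(-3.0000,0).

Set f=λy, z=hλ:
  y_{n+1} = y_n + z·[5/6·y_n + 1/6·y_{n+1}] ⇒ (1 − 1/6z)y_{n+1} = (1 + 5/6z)y_n
  ⇒ R(z) = (1 + 5/6z)/(1 − 1/6z).

Boundary: |R(x)|=1, x<0.
x=-1.19: |R|=0.0070
R=−1: 1+5/6x = −1+1/6x ⇒ -2/3x=2 ⇒ x=2/(-2/3)=-3.0000
Confirm numerically:
  x=-2.910: |R|=0.95960 <1
  x=-2.462: |R|=0.74569 <1
  x=-2.443: |R|=0.73611 <1
  x=-1.938: |R|=0.46485 <1
  x=-3.560: |R|=1.23431 >1
  x=-3.470: |R|=1.19852 >1
  x=-3.218: |R|=1.09460 >1
Stable set (-3.0000, 0).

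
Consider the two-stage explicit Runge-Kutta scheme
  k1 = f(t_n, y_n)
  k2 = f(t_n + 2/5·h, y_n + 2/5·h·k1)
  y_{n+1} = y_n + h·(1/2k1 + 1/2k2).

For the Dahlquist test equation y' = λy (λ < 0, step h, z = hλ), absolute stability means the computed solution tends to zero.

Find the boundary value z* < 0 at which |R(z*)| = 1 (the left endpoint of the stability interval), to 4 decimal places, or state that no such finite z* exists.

With y'=λy (z=hλ):
  k1=λy_n ⇒ h·k1=z·y_n;  k2=λ(1+2/5z)y_n ⇒ h·k2=z(1+2/5z)y_n
  y_{n+1}/y_n = 1 + 1/2z + 1/2z(1+2/5z) = 1 + z + 1/5z²
  Hence R(z) = 1 + z + 1/5z².

Solve |R(x)|<1 on ℝ⁻.
x=-1.24: |R|=0.0675
R=1: x+1/5x²=0 ⇒ x=−5=-5.0000; min R=1−1/(4·1/5)=-0.2500>−1
Confirm numerically:
  x=-4.804: |R|=0.81168 <1
  x=-4.615: |R|=0.64465 <1
  x=-3.245: |R|=0.13899 <1
  x=-5.244: |R|=1.25591 >1
  x=-5.222: |R|=1.23186 >1
Interval (-5.0000, 0).

left endpoint -5.0000.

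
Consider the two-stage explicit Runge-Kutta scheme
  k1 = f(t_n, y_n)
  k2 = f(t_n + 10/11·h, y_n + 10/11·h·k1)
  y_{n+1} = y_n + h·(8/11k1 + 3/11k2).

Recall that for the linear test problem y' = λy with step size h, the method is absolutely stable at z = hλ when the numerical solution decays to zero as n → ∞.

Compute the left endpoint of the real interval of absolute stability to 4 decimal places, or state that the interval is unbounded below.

Test eqn y'=λy, z=hλ:
  k1=λy_n ⇒ h·k1=z·y_n;  k2=λ(1+10/11z)y_n ⇒ h·k2=z(1+10/11z)y_n
  y_{n+1}/y_n = 1 + 8/11z + 3/11z(1+10/11z) = 1 + z + 30/121z²
  so R(z) = 1 + z + 30/121z².

Find x<0 with |R(x)|<1.
x=-1.32: |R|=0.1120
R=1: x+30/121x²=0 ⇒ x=−121/30=-4.0333; min R=1−1/(4·30/121)=-0.0083>−1
Confirm numerically:
  x=-3.971: |R|=0.93863 <1
  x=-3.224: |R|=0.35307 <1
  x=-2.369: |R|=0.02244 <1
  x=-4.408: |R|=1.40947 >1
  x=-4.165: |R|=1.13596 >1
  x=-4.164: |R|=1.13490 >1
Interval (-4.0333, 0).

left endpoint -4.0333.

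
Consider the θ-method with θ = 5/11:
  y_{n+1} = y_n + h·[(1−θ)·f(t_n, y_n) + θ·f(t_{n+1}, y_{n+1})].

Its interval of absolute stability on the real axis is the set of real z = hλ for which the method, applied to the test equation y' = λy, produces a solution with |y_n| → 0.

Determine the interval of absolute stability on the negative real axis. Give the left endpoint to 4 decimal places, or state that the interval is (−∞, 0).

On y'=λy, z=hλ:
  y_{n+1} = y_n + z·[6/11·y_n + 5/11·y_{n+1}] ⇒ (1 − 5/11z)y_{n+1} = (1 + 6/11z)y_n
  Hence R(z) = (1 + 6/11z)/(1 − 5/11z).

Solve |R(x)|<1 on ℝ⁻.
x=-1.43: |R|=0.1333
R=−1: 1+6/11x = −1+5/11x ⇒ -1/11x=2 ⇒ x=2/(-1/11)=-22.0000
Confirm numerically:
  x=-17.308: |R|=0.95190 <1
  x=-11.689: |R|=0.85152 <1
  x=-9.684: |R|=0.79273 <1
  x=-9.094: |R|=0.77145 <1
  x=-22.323: |R|=1.00263 >1
  x=-22.306: |R|=1.00250 >1
  x=-22.065: |R|=1.00054 >1
Stable set (-22.0000, 0).

(-22.0000, 0).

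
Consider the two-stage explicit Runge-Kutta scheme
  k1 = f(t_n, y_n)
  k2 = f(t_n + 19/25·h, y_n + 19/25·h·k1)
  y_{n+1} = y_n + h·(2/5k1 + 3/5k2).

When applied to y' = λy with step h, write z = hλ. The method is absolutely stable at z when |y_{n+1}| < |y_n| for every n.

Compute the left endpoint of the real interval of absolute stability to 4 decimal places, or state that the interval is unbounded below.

With y'=λy (z=hλ):
  k1=λy_n ⇒ h·k1=z·y_n;  k2=λ(1+19/25z)y_n ⇒ h·k2=z(1+19/25z)y_n
  y_{n+1}/y_n = 1 + 2/5z + 3/5z(1+19/25z) = 1 + z + 57/125z²
  ⇒ R(z) = 1 + z + 57/125z².

Need |R(x)|<1, x<0.
x=-1.35: |R|=0.4811
R=1: x+57/125x²=0 ⇒ x=−125/57=-2.1930; min R=1−1/(4·57/125)=0.4518>−1
Confirm numerically:
  x=-2.134: |R|=0.94260 <1
  x=-1.153: |R|=0.45321 <1
  x=-1.139: |R|=0.45258 <1
  x=-2.692: |R|=1.61257 >1
  x=-2.246: |R|=1.05430 >1
Stable set (-2.1930, 0).

z* = -2.1930.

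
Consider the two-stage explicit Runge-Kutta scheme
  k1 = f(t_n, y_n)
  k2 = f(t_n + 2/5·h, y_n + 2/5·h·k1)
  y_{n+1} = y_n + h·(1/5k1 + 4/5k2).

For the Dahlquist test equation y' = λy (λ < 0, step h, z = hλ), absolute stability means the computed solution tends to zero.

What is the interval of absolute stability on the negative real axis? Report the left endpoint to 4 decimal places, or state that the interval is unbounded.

Test eqn y'=λy, z=hλ:
  k1=λy_n ⇒ h·k1=z·y_n;  k2=λ(1+2/5z)y_n ⇒ h·k2=z(1+2/5z)y_n
  y_{n+1}/y_n = 1 + 1/5z + 4/5z(1+2/5z) = 1 + z + 8/25z²
  ⇒ R(z) = 1 + z + 8/25z².

Boundary: |R(x)|=1, x<0.
x=-0.32: |R|=0.7128
R=1: x+8/25x²=0 ⇒ x=−25/8=-3.1250; min R=1−1/(4·8/25)=0.2188>−1
Confirm numerically:
  x=-3.051: |R|=0.92775 <1
  x=-2.449: |R|=0.47023 <1
  x=-1.767: |R|=0.23213 <1
  x=-1.354: |R|=0.23266 <1
  x=-3.483: |R|=1.39901 >1
  x=-3.307: |R|=1.19260 >1
  x=-3.236: |R|=1.11494 >1
So |R|<1 on (-3.1250, 0).

(-3.1250, 0).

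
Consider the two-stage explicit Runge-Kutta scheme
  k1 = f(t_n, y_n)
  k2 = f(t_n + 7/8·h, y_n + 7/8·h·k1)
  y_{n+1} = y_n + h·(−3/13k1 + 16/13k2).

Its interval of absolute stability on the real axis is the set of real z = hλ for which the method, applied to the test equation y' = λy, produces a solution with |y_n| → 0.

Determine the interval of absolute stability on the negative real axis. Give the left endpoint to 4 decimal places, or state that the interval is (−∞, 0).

On y'=λy, z=hλ:
  k1=λy_n ⇒ h·k1=z·y_n;  k2=λ(1+7/8z)y_n ⇒ h·k2=z(1+7/8z)y_n
  y_{n+1}/y_n = 1 − 3/13z + 16/13z(1+7/8z) = 1 + z + 14/13z²
  Hence R(z) = 1 + z + 14/13z².

Solve |R(x)|<1 on ℝ⁻.
x=-0.8: |R|=0.8892
R=1: x+14/13x²=0 ⇒ x=−13/14=-0.9286; min R=1−1/(4·14/13)=0.7679>−1
Confirm numerically:
  x=-0.863: |R|=0.93906 <1
  x=-0.735: |R|=0.84678 <1
  x=-0.584: |R|=0.78329 <1
  x=-1.087: |R|=1.18546 >1
  x=-1.013: |R|=1.09211 >1
So |R|<1 on (-0.9286, 0).

(-0.9286, 0).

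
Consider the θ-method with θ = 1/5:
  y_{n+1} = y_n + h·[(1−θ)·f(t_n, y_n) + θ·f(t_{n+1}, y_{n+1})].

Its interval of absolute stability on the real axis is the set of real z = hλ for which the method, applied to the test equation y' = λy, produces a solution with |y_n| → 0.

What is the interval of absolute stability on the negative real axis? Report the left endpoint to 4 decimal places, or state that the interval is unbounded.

z∈(-3.3333,0).

Test eqn y'=λy, z=hλ:
  y_{n+1} = y_n + z·[4/5·y_n + 1/5·y_{n+1}] ⇒ (1 − 1/5z)y_{n+1} = (1 + 4/5z)y_n
  Hence R(z) = (1 + 4/5z)/(1 − 1/5z).

Boundary: |R(x)|=1, x<0.
x=-1.74: |R|=0.2908
R=−1: 1+4/5x = −1+1/5x ⇒ -3/5x=2 ⇒ x=2/(-3/5)=-3.3333
Confirm numerically:
  x=-3.187: |R|=0.94638 <1
  x=-2.367: |R|=0.60649 <1
  x=-2.006: |R|=0.43163 <1
  x=-3.743: |R|=1.14057 >1
  x=-3.613: |R|=1.09741 >1
  x=-3.517: |R|=1.06469 >1
Interval (-3.3333, 0).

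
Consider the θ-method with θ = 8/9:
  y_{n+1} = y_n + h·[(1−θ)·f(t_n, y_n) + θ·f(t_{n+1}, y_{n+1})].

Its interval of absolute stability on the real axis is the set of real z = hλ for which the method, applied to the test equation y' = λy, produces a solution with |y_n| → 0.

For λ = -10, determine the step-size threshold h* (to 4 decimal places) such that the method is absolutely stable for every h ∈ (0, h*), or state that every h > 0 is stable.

On y'=λy, z=hλ:
  y_{n+1} = y_n + z·[1/9·y_n + 8/9·y_{n+1}] ⇒ (1 − 8/9z)y_{n+1} = (1 + 1/9z)y_n
  so R(z) = (1 + 1/9z)/(1 − 8/9z).

Find x<0 with |R(x)|<1.
x=-0.98: |R|=0.4762
x=-2: |R|=0.2800
x=-10: |R|=0.0112
x=-100: |R|=0.1125
θ=8/9≥1/2 ⇒ |1+1/9x|<|1−8/9x| ∀x<0 ⇒ stable on all of ℝ⁻.

(−∞, 0) — no finite endpoint. Any h>0 works for λ=-10.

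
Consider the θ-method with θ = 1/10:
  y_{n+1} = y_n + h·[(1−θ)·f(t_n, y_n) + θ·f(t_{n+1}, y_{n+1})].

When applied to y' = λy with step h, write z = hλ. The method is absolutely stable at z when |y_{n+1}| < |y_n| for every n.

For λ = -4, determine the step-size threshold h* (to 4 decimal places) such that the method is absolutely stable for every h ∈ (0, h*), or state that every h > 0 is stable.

(-2.5000,0); λ=-4 ⇒ h* = (5/2)/4 = 0.6250.

Test eqn y'=λy, z=hλ:
  y_{n+1} = y_n + z·[9/10·y_n + 1/10·y_{n+1}] ⇒ (1 − 1/10z)y_{n+1} = (1 + 9/10z)y_n
  R(z) = (1 + 9/10z)/(1 − 1/10z).

Solve |R(x)|<1 on ℝ⁻.
x=-0.48: |R|=0.5420
R=−1: 1+9/10x = −1+1/10x ⇒ -4/5x=2 ⇒ x=2/(-4/5)=-2.5000
Confirm numerically:
  x=-2.420: |R|=0.94847 <1
  x=-2.185: |R|=0.79319 <1
  x=-1.788: |R|=0.51680 <1
  x=-1.334: |R|=0.17699 <1
  x=-2.693: |R|=1.12164 >1
  x=-2.541: |R|=1.02615 >1
Interval (-2.5000, 0).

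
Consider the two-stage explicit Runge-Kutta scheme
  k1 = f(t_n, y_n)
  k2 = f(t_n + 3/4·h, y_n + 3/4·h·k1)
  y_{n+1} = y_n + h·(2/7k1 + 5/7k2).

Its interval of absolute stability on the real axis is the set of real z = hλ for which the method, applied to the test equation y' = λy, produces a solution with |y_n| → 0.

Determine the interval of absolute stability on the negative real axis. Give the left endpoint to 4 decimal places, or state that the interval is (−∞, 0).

z∈(-1.8667,0).

With y'=λy (z=hλ):
  k1=λy_n ⇒ h·k1=z·y_n;  k2=λ(1+3/4z)y_n ⇒ h·k2=z(1+3/4z)y_n
  y_{n+1}/y_n = 1 + 2/7z + 5/7z(1+3/4z) = 1 + z + 15/28z²
  Hence R(z) = 1 + z + 15/28z².

Find x<0 with |R(x)|<1.
x=-0.64: |R|=0.5794
R=1: x+15/28x²=0 ⇒ x=−28/15=-1.8667; min R=1−1/(4·15/28)=0.5333>−1
Confirm numerically:
  x=-1.305: |R|=0.60733 <1
  x=-1.245: |R|=0.58537 <1
  x=-0.977: |R|=0.53435 <1
  x=-2.151: |R|=1.32764 >1
  x=-2.090: |R|=1.25005 >1
Interval (-1.8667, 0).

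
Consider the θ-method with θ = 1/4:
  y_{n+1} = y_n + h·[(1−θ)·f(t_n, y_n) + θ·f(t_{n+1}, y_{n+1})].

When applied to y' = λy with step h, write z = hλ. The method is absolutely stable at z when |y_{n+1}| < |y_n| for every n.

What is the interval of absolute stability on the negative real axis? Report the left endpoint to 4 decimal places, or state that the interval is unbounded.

Test eqn y'=λy, z=hλ:
  y_{n+1} = y_n + z·[3/4·y_n + 1/4·y_{n+1}] ⇒ (1 − 1/4z)y_{n+1} = (1 + 3/4z)y_n
  so R(z) = (1 + 3/4z)/(1 − 1/4z).

Solve |R(x)|<1 on ℝ⁻.
x=-1.23: |R|=0.0593
R=−1: 1+3/4x = −1+1/4x ⇒ -1/2x=2 ⇒ x=2/(-1/2)=-4.0000
Confirm numerically:
  x=-3.590: |R|=0.89196 <1
  x=-2.323: |R|=0.46956 <1
  x=-1.703: |R|=0.19446 <1
  x=-4.391: |R|=1.09320 >1
  x=-4.355: |R|=1.08498 >1
Interval (-4.0000, 0).

(-4.0000, 0).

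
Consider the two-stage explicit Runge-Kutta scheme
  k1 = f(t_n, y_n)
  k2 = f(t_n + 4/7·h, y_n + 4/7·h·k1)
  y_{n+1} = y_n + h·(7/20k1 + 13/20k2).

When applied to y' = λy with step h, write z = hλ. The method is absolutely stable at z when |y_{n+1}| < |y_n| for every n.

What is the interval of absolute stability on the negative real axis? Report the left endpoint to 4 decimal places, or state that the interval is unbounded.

Test eqn y'=λy, z=hλ:
  k1=λy_n ⇒ h·k1=z·y_n;  k2=λ(1+4/7z)y_n ⇒ h·k2=z(1+4/7z)y_n
  y_{n+1}/y_n = 1 + 7/20z + 13/20z(1+4/7z) = 1 + z + 13/35z²
  so R(z) = 1 + z + 13/35z².

Solve |R(x)|<1 on ℝ⁻.
x=-1.1: |R|=0.3494
R=1: x+13/35x²=0 ⇒ x=−35/13=-2.6923; min R=1−1/(4·13/35)=0.3269>−1
Confirm numerically:
  x=-2.075: |R|=0.52423 <1
  x=-2.043: |R|=0.50729 <1
  x=-1.114: |R|=0.34694 <1
  x=-3.196: |R|=1.59793 >1
  x=-3.120: |R|=1.49563 >1
Interval (-2.6923, 0).

(-2.6923, 0).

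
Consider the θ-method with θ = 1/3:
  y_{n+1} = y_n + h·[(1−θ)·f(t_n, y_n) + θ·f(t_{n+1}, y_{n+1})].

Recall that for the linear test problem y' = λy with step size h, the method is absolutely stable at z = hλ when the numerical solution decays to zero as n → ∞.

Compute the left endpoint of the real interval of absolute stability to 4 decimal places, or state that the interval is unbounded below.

With y'=λy (z=hλ):
  y_{n+1} = y_n + z·[2/3·y_n + 1/3·y_{n+1}] ⇒ (1 − 1/3z)y_{n+1} = (1 + 2/3z)y_n
  R(z) = (1 + 2/3z)/(1 − 1/3z).

Find x<0 with |R(x)|<1.
x=-0.61: |R|=0.4931
R=−1: 1+2/3x = −1+1/3x ⇒ -1/3x=2 ⇒ x=2/(-1/3)=-6.0000
Confirm numerically:
  x=-5.168: |R|=0.89814 <1
  x=-2.747: |R|=0.43397 <1
  x=-2.622: |R|=0.39915 <1
  x=-6.443: |R|=1.04691 >1
  x=-6.388: |R|=1.04133 >1
  x=-6.078: |R|=1.00859 >1
Stable set (-6.0000, 0).

z* = -6.0000.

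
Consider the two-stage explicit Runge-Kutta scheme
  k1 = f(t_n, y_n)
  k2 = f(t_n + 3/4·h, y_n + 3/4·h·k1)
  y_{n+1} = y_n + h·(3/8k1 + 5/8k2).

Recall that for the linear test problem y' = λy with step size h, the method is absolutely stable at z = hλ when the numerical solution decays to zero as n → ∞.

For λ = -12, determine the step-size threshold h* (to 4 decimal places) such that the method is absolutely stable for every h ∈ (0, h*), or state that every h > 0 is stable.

(-2.1333,0); λ=-12 ⇒ h* = (32/15)/12 = 0.1778.

Test eqn y'=λy, z=hλ:
  k1=λy_n ⇒ h·k1=z·y_n;  k2=λ(1+3/4z)y_n ⇒ h·k2=z(1+3/4z)y_n
  y_{n+1}/y_n = 1 + 3/8z + 5/8z(1+3/4z) = 1 + z + 15/32z²
  so R(z) = 1 + z + 15/32z².

Boundary: |R(x)|=1, x<0.
x=-1.27: |R|=0.4860
R=1: x+15/32x²=0 ⇒ x=−32/15=-2.1333; min R=1−1/(4·15/32)=0.4667>−1
Confirm numerically:
  x=-1.986: |R|=0.86284 <1
  x=-1.788: |R|=0.71057 <1
  x=-1.430: |R|=0.52855 <1
  x=-1.193: |R|=0.47415 <1
  x=-2.471: |R|=1.39111 >1
  x=-2.394: |R|=1.29252 >1
So |R|<1 on (-2.1333, 0).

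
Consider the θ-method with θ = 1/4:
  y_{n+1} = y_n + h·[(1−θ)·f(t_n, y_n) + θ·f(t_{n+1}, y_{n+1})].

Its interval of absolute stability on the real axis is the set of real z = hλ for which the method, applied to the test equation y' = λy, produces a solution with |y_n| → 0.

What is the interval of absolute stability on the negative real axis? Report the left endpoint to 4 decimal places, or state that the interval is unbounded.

z∈(-4.0000,0).

On y'=λy, z=hλ:
  y_{n+1} = y_n + z·[3/4·y_n + 1/4·y_{n+1}] ⇒ (1 − 1/4z)y_{n+1} = (1 + 3/4z)y_n
  ⇒ R(z) = (1 + 3/4z)/(1 − 1/4z).

Boundary: |R(x)|=1, x<0.
x=-0.71: |R|=0.3970
R=−1: 1+3/4x = −1+1/4x ⇒ -1/2x=2 ⇒ x=2/(-1/2)=-4.0000
Confirm numerically:
  x=-3.452: |R|=0.85293 <1
  x=-3.245: |R|=0.79158 <1
  x=-1.979: |R|=0.32397 <1
  x=-4.551: |R|=1.12887 >1
  x=-4.414: |R|=1.09841 >1
  x=-4.240: |R|=1.05825 >1
Interval (-4.0000, 0).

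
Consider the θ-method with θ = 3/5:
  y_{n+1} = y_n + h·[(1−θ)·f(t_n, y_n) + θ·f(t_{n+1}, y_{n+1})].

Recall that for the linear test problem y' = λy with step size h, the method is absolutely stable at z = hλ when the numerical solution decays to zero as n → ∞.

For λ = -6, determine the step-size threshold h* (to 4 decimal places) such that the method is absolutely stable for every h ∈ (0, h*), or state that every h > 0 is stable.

interval (−∞, 0). Any h>0 works for λ=-6.

On y'=λy, z=hλ:
  y_{n+1} = y_n + z·[2/5·y_n + 3/5·y_{n+1}] ⇒ (1 − 3/5z)y_{n+1} = (1 + 2/5z)y_n
  R(z) = (1 + 2/5z)/(1 − 3/5z).

Boundary: |R(x)|=1, x<0.
x=-0.48: |R|=0.6273
x=-2: |R|=0.0909
x=-10: |R|=0.4286
x=-100: |R|=0.6393
θ=3/5≥1/2 ⇒ |1+2/5x|<|1−3/5x| ∀x<0 ⇒ stable on all of ℝ⁻.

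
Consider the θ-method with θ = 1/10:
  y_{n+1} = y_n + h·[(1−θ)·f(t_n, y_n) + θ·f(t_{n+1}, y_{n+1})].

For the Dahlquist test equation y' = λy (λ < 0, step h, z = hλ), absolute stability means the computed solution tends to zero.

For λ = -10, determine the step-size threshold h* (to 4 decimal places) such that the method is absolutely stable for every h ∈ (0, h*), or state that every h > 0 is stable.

With y'=λy (z=hλ):
  y_{n+1} = y_n + z·[9/10·y_n + 1/10·y_{n+1}] ⇒ (1 − 1/10z)y_{n+1} = (1 + 9/10z)y_n
  ⇒ R(z) = (1 + 9/10z)/(1 − 1/10z).

Need |R(x)|<1, x<0.
x=-0.37: |R|=0.6432
R=−1: 1+9/10x = −1+1/10x ⇒ -4/5x=2 ⇒ x=2/(-4/5)=-2.5000
Confirm numerically:
  x=-1.560: |R|=0.34948 <1
  x=-1.344: |R|=0.18477 <1
  x=-1.074: |R|=0.03016 <1
  x=-2.927: |R|=1.26425 >1
  x=-2.731: |R|=1.14516 >1
So |R|<1 on (-2.5000, 0).

(-2.5000,0); λ=-10 ⇒ h* = (5/2)/10 = 0.2500.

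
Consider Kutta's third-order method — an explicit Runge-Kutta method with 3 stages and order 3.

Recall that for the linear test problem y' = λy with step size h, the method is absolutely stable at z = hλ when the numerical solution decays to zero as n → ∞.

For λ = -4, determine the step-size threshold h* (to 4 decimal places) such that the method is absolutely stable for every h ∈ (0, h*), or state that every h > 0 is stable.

Test eqn y'=λy, z=hλ:
  order 3, 3-stage ⇒ R(z)=1+z+z^2/2+z^3/6
  (e.g. R(-0.65)=0.51548, |R|=0.51548)

Boundary: |R(x)|=1, x<0.
x=-0.65: |R|=0.5155
|R(-1.79)|=0.1438 |R(-1.37)|=0.1399 |R(-1.23)|=0.2163
Bisect:
  x_lo=-2.9177 |R|=1.8008  x_hi=-0.0846 |R|=0.9189
  mid=-1.50110 |R|=0.06181 →hi
  mid=-2.20938 |R|=0.56616 →hi
  mid=-2.56352 |R|=1.08545 →lo
  mid=-2.38645 |R|=0.80407 →hi
  mid=-2.47498 |R|=0.93898 →hi
  mid=-2.51925 |R|=1.01073 →lo
  mid=-2.49712 |R|=0.97449 →hi
  mid=-2.50818 |R|=0.99252 →hi
  ...
  [-2.51285,-2.51268] ⇒ x*=-2.5127
So |R|<1 on (-2.5127, 0).

(-2.5127,0); λ=-4 ⇒ h* = 0.6282.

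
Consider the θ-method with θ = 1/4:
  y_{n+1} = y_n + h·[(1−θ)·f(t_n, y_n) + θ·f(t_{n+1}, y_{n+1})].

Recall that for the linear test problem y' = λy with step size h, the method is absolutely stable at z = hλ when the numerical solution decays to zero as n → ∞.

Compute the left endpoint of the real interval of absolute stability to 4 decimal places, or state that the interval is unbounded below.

left endpoint -4.0000.

With y'=λy (z=hλ):
  y_{n+1} = y_n + z·[3/4·y_n + 1/4·y_{n+1}] ⇒ (1 − 1/4z)y_{n+1} = (1 + 3/4z)y_n
  so R(z) = (1 + 3/4z)/(1 − 1/4z).

Need |R(x)|<1, x<0.
x=-0.35: |R|=0.6782
R=−1: 1+3/4x = −1+1/4x ⇒ -1/2x=2 ⇒ x=2/(-1/2)=-4.0000
Confirm numerically:
  x=-3.893: |R|=0.97289 <1
  x=-2.197: |R|=0.41811 <1
  x=-1.814: |R|=0.24802 <1
  x=-4.506: |R|=1.11897 >1
  x=-4.336: |R|=1.08061 >1
Stable set (-4.0000, 0).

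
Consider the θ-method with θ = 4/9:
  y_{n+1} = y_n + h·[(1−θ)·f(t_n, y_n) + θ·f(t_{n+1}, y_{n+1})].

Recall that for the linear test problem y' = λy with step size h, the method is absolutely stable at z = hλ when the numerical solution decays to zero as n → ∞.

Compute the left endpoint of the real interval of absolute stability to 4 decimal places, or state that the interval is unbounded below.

Test eqn y'=λy, z=hλ:
  y_{n+1} = y_n + z·[5/9·y_n + 4/9·y_{n+1}] ⇒ (1 − 4/9z)y_{n+1} = (1 + 5/9z)y_n
  R(z) = (1 + 5/9z)/(1 − 4/9z).

Find x<0 with |R(x)|<1.
x=-1.1: |R|=0.2612
R=−1: 1+5/9x = −1+4/9x ⇒ -1/9x=2 ⇒ x=2/(-1/9)=-18.0000
Confirm numerically:
  x=-15.694: |R|=0.96787 <1
  x=-10.284: |R|=0.84610 <1
  x=-8.601: |R|=0.78345 <1
  x=-8.592: |R|=0.78307 <1
  x=-18.266: |R|=1.00324 >1
  x=-18.197: |R|=1.00241 >1
So |R|<1 on (-18.0000, 0).

left endpoint -18.0000.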